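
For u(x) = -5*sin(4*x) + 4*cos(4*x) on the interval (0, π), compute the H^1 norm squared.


||u||_{H^1(0,π)}^2 = 697*π/2

u'(x) = -16*sin(4*x) - 20*cos(4*x).
Expand u² and (u')² and integrate term by term on (0, π), using: for integers n ≥ 1, ∫_0^π sin²(nx) dx = ∫_0^π cos²(nx) dx = π/2; for n ≠ n', ∫_0^π sin(nx)sin(n'x) dx = ∫_0^π cos(nx)cos(n'x) dx = 0; and by product-to-sum, ∫_0^π sin(nx)cos(n'x) dx = ½∫_0^π [sin((n+n')x) + sin((n−n')x)] dx, which is 0 when n+n' is even and 2n/(n²−n'²) when n+n' is odd (it need not vanish on (0, π)).
  u² squared terms: (-5)²·∫sin(4x)² dx = 25·π/2 = 25*π/2;  (4)²·∫cos(4x)² dx = 16·π/2 = 8*π.
  u² cross terms: 2·(-5)·(4)·∫sin(4x)·cos(4x) dx = -40·(0) = 0.
  So ∫_0^π u² dx = 25*π/2 + 8*π + 0 = 41*π/2.
  (u')² squared terms: (-20)²·∫cos(4x)² dx = 400·π/2 = 200*π;  (-16)²·∫sin(4x)² dx = 256·π/2 = 128*π.
  (u')² cross terms: 2·(-20)·(-16)·∫cos(4x)·sin(4x) dx = 640·(0) = 0.
  So ∫_0^π (u')² dx = 200*π + 128*π + 0 = 328*π.
||u||_{H^1}^2 = (41*π/2) + (328*π) = 697*π/2.


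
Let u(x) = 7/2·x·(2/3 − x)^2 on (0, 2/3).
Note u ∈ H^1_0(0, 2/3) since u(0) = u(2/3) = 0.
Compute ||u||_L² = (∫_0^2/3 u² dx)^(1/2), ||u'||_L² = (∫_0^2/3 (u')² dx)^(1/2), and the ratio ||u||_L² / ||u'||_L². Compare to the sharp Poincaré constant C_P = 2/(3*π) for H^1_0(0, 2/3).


||u||_L² / ||u'||_L² = sqrt(14)/21 < C_P = 2/(3*π).

u(x) = 7/2·x·(2/3 − x)^2, so u'(x) = 21*x^2/2 - 28*x/3 + 14/9.
u(x) = 7/2·x·(2/3 − x)^2 vanishes at x = 0 and x = 2/3, so u ∈ H^1_0(0, 2/3). Differentiate via the product rule and integrate the resulting polynomials term by term.
  ∫_0^2/3 u² dx = ∫_0^2/3 (49*x^6/4 - 98*x^5/3 + 98*x^4/3 - 392*x^3/27 + 196*x^2/81) dx. Term by term:
    ∫_0^2/3 49*x^6/4 dx = 224/2187;  ∫_0^2/3 -98*x^5/3 dx = -3136/6561;  ∫_0^2/3 98*x^4/3 dx = 3136/3645;
    ∫_0^2/3 -392*x^3/27 dx = -1568/2187;  ∫_0^2/3 196*x^2/81 dx = 1568/6561.
  Sum: 224/2187 − 3136/6561 + 3136/3645 − 1568/2187 + 1568/6561 = 224/32805.
  ∫_0^2/3 (u')² dx = ∫_0^2/3 (441*x^4/4 - 196*x^3 + 1078*x^2/9 - 784*x/27 + 196/81) dx. Term by term:
    ∫_0^2/3 441*x^4/4 dx = 392/135;  ∫_0^2/3 -196*x^3 dx = -784/81;  ∫_0^2/3 1078*x^2/9 dx = 8624/729;
    ∫_0^2/3 -784*x/27 dx = -1568/243;  ∫_0^2/3 196/81 dx = 392/243.
  Sum: 392/135 − 784/81 + 8624/729 − 1568/243 + 392/243 = 784/3645.
∫_0^2/3 u² dx = 224/32805, so ||u||_L² = 4*sqrt(70)/405.
∫_0^2/3 (u')² dx = 784/3645, so ||u'||_L² = 28*sqrt(5)/135.
Ratio ||u||_L² / ||u'||_L² = sqrt(14)/21.
Sharp Poincaré constant on H^1_0(0, 2/3) is C_P = L/π = 2/(3*π), achieved by sin(3*π/2·x).
A polynomial bump cannot attain the sharp Poincaré constant (only the first sine eigenfunction does), so the ratio is strictly less than C_P, consistent with ||u||_L² ≤ C_P ||u'||_L².


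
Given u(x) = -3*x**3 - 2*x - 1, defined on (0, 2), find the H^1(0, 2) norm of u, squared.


||u||_{H^1}^2 = 95386/105

The H^1 norm (squared) on an interval (0, L) is
  ||u||_{H^1}^2 = ∫_0^L u(x)^2 dx + ∫_0^L u'(x)^2 dx.
Compute u'(x) = -9*x**2 - 2.
Then u(x)^2 = 9*x**6 + 12*x**4 + 6*x**3 + 4*x**2 + 4*x + 1 and u'(x)^2 = 81*x**4 + 36*x**2 + 4.
Integrate each monomial from 0 to 2 using ∫_0^2 c·x^n dx = c·2^(n+1)/(n+1):
  ∫_0^2 u(x)^2 dx = ∫_0^2 (9*x^6 + 12*x^4 + 6*x^3 + 4*x^2 + 4*x + 1) dx. Term by term:
    ∫_0^2 9*x^6 dx = 1152/7;  ∫_0^2 12*x^4 dx = 384/5;  ∫_0^2 6*x^3 dx = 24;
    ∫_0^2 4*x^2 dx = 32/3;  ∫_0^2 4*x dx = 8;  ∫_0^2 1 dx = 2.
  Sum: 1152/7 + 384/5 + 24 + 32/3 + 8 + 2 = 30034/105.
  ∫_0^2 u'(x)^2 dx = ∫_0^2 (81*x^4 + 36*x^2 + 4) dx. Term by term:
    ∫_0^2 81*x^4 dx = 2592/5;  ∫_0^2 36*x^2 dx = 96;  ∫_0^2 4 dx = 8.
  Sum: 2592/5 + 96 + 8 = 3112/5.
Adding: ||u||_{H^1}^2 = 30034/105 + 3112/5 = 95386/105.


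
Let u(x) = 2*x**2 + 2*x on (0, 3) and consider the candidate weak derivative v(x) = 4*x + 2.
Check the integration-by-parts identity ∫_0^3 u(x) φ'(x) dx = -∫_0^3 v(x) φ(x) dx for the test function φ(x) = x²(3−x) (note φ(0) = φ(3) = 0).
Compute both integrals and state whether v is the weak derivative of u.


LHS = -621/10, RHS = -621/10. Yes, v = u' weakly.

u(x) = 2*x**2 + 2*x, classical derivative u'(x) = 4*x + 2.
φ(x) = x²(3−x), so φ'(x) = 3*x*(2 - x).
Note φ(0) = φ(3) = 0, so the boundary term u·φ vanishes.
LHS = ∫_0^3 u(x) φ'(x) dx = ∫_0^3 (-6*x^4 + 6*x^3 + 12*x^2) dx. Term by term:
  ∫_0^3 -6*x^4 dx = -1458/5;  ∫_0^3 6*x^3 dx = 243/2;  ∫_0^3 12*x^2 dx = 108.
Sum: -1458/5 + 243/2 + 108 = -621/10.
So LHS = -621/10.
∫_0^3 v(x) φ(x) dx = ∫_0^3 (-4*x^4 + 10*x^3 + 6*x^2) dx. Term by term:
  ∫_0^3 -4*x^4 dx = -972/5;  ∫_0^3 10*x^3 dx = 405/2;  ∫_0^3 6*x^2 dx = 54.
Sum: -972/5 + 405/2 + 54 = 621/10.
So RHS = -∫_0^3 v(x) φ(x) dx = -621/10.
LHS = RHS, so the identity holds for this test φ.
Moreover u is smooth here and v(x) = u'(x) = 4*x + 2 pointwise, so the identity holds for every test function. Hence v is the weak derivative of u.


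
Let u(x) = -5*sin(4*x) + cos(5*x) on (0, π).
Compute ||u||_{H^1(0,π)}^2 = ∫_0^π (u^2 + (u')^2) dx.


||u||_{H^1(0,π)}^2 = 2080/9 + 451*π/2

u'(x) = -5*sin(5*x) - 20*cos(4*x).
Expand u² and (u')² and integrate term by term on (0, π), using: for integers n ≥ 1, ∫_0^π sin²(nx) dx = ∫_0^π cos²(nx) dx = π/2; for n ≠ n', ∫_0^π sin(nx)sin(n'x) dx = ∫_0^π cos(nx)cos(n'x) dx = 0; and by product-to-sum, ∫_0^π sin(nx)cos(n'x) dx = ½∫_0^π [sin((n+n')x) + sin((n−n')x)] dx, which is 0 when n+n' is even and 2n/(n²−n'²) when n+n' is odd (it need not vanish on (0, π)).
  u² squared terms: (-5)²·∫sin(4x)² dx = 25·π/2 = 25*π/2;  (1)²·∫cos(5x)² dx = 1·π/2 = π/2.
  u² cross terms: 2·(-5)·(1)·∫sin(4x)·cos(5x) dx = -10·(-8/9) = 80/9.
  So ∫_0^π u² dx = 25*π/2 + π/2 + 80/9 = 80/9 + 13*π.
  (u')² squared terms: (-20)²·∫cos(4x)² dx = 400·π/2 = 200*π;  (-5)²·∫sin(5x)² dx = 25·π/2 = 25*π/2.
  (u')² cross terms: 2·(-20)·(-5)·∫cos(4x)·sin(5x) dx = 200·(10/9) = 2000/9.
  So ∫_0^π (u')² dx = 200*π + 25*π/2 + 2000/9 = 2000/9 + 425*π/2.
||u||_{H^1}^2 = (80/9 + 13*π) + (2000/9 + 425*π/2) = 2080/9 + 451*π/2.


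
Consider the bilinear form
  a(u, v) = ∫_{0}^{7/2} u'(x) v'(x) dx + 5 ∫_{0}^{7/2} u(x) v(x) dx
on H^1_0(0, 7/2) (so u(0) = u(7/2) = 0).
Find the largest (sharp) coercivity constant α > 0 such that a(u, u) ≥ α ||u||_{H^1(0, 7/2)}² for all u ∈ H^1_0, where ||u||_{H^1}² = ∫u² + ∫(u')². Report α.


α = 1

Coercivity of a(·,·) on H^1_0(0, 7/2) means a(u, u) ≥ α ||u||_{H^1}² for every u ∈ H^1_0.
The interval has length L = 7/2, and Poincaré/coercivity depend only on L. Here a(u, u) = ∫(u')² + (5)·∫u².
Here c = 5 ≥ 1, so a(u,u) = ∫(u')² + c∫u² ≥ ∫(u')² + ∫u² = ||u||_{H^1}², i.e. α = 1 works. No larger α is possible: a(u,u) ≥ α||u||_{H^1}² means (1−α)∫(u')² ≥ (α−c)∫u², and for the modes u_n = sin(nπ(x−x₀)/L) (x₀ the left endpoint) one has ∫u_n²/∫(u_n')² = (L/(nπ))² → 0, so a(u_n,u_n)/||u_n||_{H^1}² → 1. Hence the optimal constant is α = 1.
Therefore α = 1.


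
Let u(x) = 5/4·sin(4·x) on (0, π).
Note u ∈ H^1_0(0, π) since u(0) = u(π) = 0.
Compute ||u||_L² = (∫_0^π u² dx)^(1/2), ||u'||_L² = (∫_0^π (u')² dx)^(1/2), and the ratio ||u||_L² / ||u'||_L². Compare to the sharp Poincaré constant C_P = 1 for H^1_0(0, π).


||u||_L² / ||u'||_L² = 1/4 < C_P = 1.

u(x) = 5/4·sin(4·x), so u'(x) = 5*cos(4*x).
Writing u(x) = A·sin(kπx/L) with A = 5/4 and k = 4, use ∫_0^L sin²(kπx/L) dx = L/2 and ∫_0^L cos²(kπx/L) dx = L/2.
u² = 25/16·sin²(4·x) and (u')² = 25·cos²(4·x), and each of sin², cos² integrates to L/2 = π/2 over (0, π).
∫_0^π u² dx = 25*π/32, so ||u||_L² = 5*sqrt(2)*sqrt(π)/8.
∫_0^π (u')² dx = 25*π/2, so ||u'||_L² = 5*sqrt(2)*sqrt(π)/2.
Ratio ||u||_L² / ||u'||_L² = 1/4.
Sharp Poincaré constant on H^1_0(0, π) is C_P = L/π = 1, achieved by sin(x).
This is the k = 4 harmonic; the ratio L/(kπ) is strictly less than C_P = L/π, consistent with the sharp inequality ||u||_L² ≤ C_P ||u'||_L².


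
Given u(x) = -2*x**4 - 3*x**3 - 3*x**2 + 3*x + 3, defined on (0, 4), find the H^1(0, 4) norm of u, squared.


||u||_{H^1}^2 = 172934312/315

The H^1 norm (squared) on an interval (0, L) is
  ||u||_{H^1}^2 = ∫_0^L u(x)^2 dx + ∫_0^L u'(x)^2 dx.
Compute u'(x) = -8*x**3 - 9*x**2 - 6*x + 3.
Then u(x)^2 = 4*x**8 + 12*x**7 + 21*x**6 + 6*x**5 - 21*x**4 - 36*x**3 - 9*x**2 + 18*x + 9 and u'(x)^2 = 64*x**6 + 144*x**5 + 177*x**4 + 60*x**3 - 18*x**2 - 36*x + 9.
Integrate each monomial from 0 to 4 using ∫_0^4 c·x^n dx = c·4^(n+1)/(n+1):
  ∫_0^4 u(x)^2 dx = ∫_0^4 (4*x^8 + 12*x^7 + 21*x^6 + 6*x^5 - 21*x^4 - 36*x^3 - 9*x^2 + 18*x + 9) dx. Term by term:
    ∫_0^4 4*x^8 dx = 1048576/9;  ∫_0^4 12*x^7 dx = 98304;  ∫_0^4 21*x^6 dx = 49152;
    ∫_0^4 6*x^5 dx = 4096;  ∫_0^4 -21*x^4 dx = -21504/5;  ∫_0^4 -36*x^3 dx = -2304;
    ∫_0^4 -9*x^2 dx = -192;  ∫_0^4 18*x dx = 144;  ∫_0^4 9 dx = 36.
  Sum: 1048576/9 + 98304 + 49152 + 4096 − 21504/5 − 2304 − 192 + 144 + 36 = 11764964/45.
  ∫_0^4 u'(x)^2 dx = ∫_0^4 (64*x^6 + 144*x^5 + 177*x^4 + 60*x^3 - 18*x^2 - 36*x + 9) dx. Term by term:
    ∫_0^4 64*x^6 dx = 1048576/7;  ∫_0^4 144*x^5 dx = 98304;  ∫_0^4 177*x^4 dx = 181248/5;
    ∫_0^4 60*x^3 dx = 3840;  ∫_0^4 -18*x^2 dx = -384;  ∫_0^4 -36*x dx = -288;
    ∫_0^4 9 dx = 36.
  Sum: 1048576/7 + 98304 + 181248/5 + 3840 − 384 − 288 + 36 = 10064396/35.
Adding: ||u||_{H^1}^2 = 11764964/45 + 10064396/35 = 172934312/315.


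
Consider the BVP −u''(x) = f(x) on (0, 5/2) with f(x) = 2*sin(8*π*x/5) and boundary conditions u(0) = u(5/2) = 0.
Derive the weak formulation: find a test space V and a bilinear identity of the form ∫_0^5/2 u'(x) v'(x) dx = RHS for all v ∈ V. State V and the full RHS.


V = H^1_0(0, 5/2) (so v(0) = v(5/2) = 0); weak form: ∫_0^5/2 u'v' dx = ∫_0^5/2 (2*sin(8*π*x/5)) v dx for all v ∈ V.

Multiply both sides by a test function v and integrate from 0 to 5/2:
  ∫_0^5/2 −u''(x) v(x) dx = ∫_0^5/2 f(x) v(x) dx.
Integrate the LHS by parts once:
  ∫_0^5/2 −u'' v dx = −[u'(x) v(x)]_0^5/2 + ∫_0^5/2 u'(x) v'(x) dx.
Thus ∫_0^5/2 u'(x) v'(x) dx = ∫_0^5/2 f(x) v(x) dx + [u'(x) v(x)]_0^5/2.
Choose V so that boundary terms are either known or forced to vanish.
u is Dirichlet: u(0) = u(5/2) = 0. Let V = H^1_0(0, 5/2); then v(0) = v(5/2) = 0, and [u' v]_0^5/2 = 0.
Weak formulation: find u (satisfying any essential BC) such that ∫_0^5/2 u'(x) v'(x) dx = ∫_0^5/2 f v dx for all v ∈ V.
Substituting f(x) = 2*sin(8*π*x/5), the right-hand side is ∫_0^5/2 (2*sin(8*π*x/5)) v dx.


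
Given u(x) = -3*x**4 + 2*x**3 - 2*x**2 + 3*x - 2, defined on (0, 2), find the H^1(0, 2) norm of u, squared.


||u||_{H^1}^2 = 38690/21

The H^1 norm (squared) on an interval (0, L) is
  ||u||_{H^1}^2 = ∫_0^L u(x)^2 dx + ∫_0^L u'(x)^2 dx.
Compute u'(x) = -12*x**3 + 6*x**2 - 4*x + 3.
Then u(x)^2 = 9*x**8 - 12*x**7 + 16*x**6 - 26*x**5 + 28*x**4 - 20*x**3 + 17*x**2 - 12*x + 4 and u'(x)^2 = 144*x**6 - 144*x**5 + 132*x**4 - 120*x**3 + 52*x**2 - 24*x + 9.
Integrate each monomial from 0 to 2 using ∫_0^2 c·x^n dx = c·2^(n+1)/(n+1):
  ∫_0^2 u(x)^2 dx = ∫_0^2 (9*x^8 - 12*x^7 + 16*x^6 - 26*x^5 + 28*x^4 - 20*x^3 + 17*x^2 - 12*x + 4) dx. Term by term:
    ∫_0^2 9*x^8 dx = 512;  ∫_0^2 -12*x^7 dx = -384;  ∫_0^2 16*x^6 dx = 2048/7;
    ∫_0^2 -26*x^5 dx = -832/3;  ∫_0^2 28*x^4 dx = 896/5;  ∫_0^2 -20*x^3 dx = -80;
    ∫_0^2 17*x^2 dx = 136/3;  ∫_0^2 -12*x dx = -24;  ∫_0^2 4 dx = 8.
  Sum: 512 − 384 + 2048/7 − 832/3 + 896/5 − 80 + 136/3 − 24 + 8 = 9512/35.
  ∫_0^2 u'(x)^2 dx = ∫_0^2 (144*x^6 - 144*x^5 + 132*x^4 - 120*x^3 + 52*x^2 - 24*x + 9) dx. Term by term:
    ∫_0^2 144*x^6 dx = 18432/7;  ∫_0^2 -144*x^5 dx = -1536;  ∫_0^2 132*x^4 dx = 4224/5;
    ∫_0^2 -120*x^3 dx = -480;  ∫_0^2 52*x^2 dx = 416/3;  ∫_0^2 -24*x dx = -48;
    ∫_0^2 9 dx = 18.
  Sum: 18432/7 − 1536 + 4224/5 − 480 + 416/3 − 48 + 18 = 164914/105.
Adding: ||u||_{H^1}^2 = 9512/35 + 164914/105 = 38690/21.


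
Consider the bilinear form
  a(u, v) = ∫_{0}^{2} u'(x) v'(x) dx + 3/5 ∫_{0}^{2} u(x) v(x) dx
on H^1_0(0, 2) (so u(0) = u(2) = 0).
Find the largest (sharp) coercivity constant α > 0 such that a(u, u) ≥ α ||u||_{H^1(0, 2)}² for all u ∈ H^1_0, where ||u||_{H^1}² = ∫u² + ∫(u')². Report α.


α = (12/5 + π^2)/(4 + π^2)

Coercivity of a(·,·) on H^1_0(0, 2) means a(u, u) ≥ α ||u||_{H^1}² for every u ∈ H^1_0.
The interval has length L = 2, and Poincaré/coercivity depend only on L. Here a(u, u) = ∫(u')² + (3/5)·∫u².
Here 0 < c = 3/5 < 1. The condition a(u,u) ≥ α||u||_{H^1}² reads (1−α)∫(u')² ≥ (α−c)∫u². Any admissible α is ≤ 1 (rapidly oscillating u have ∫u²/∫(u')² → 0), and α = 1 would force 0 ≥ (1−c)∫u², impossible since c < 1; so 1−α > 0. By the sharp Poincaré inequality on H^1_0 of an interval of length L, ∫(u')² ≥ (π/L)²∫u² with equality for the first sine mode sin(π(x−x₀)/L) (x₀ the left endpoint), so the inequality holds for all u iff (1−α)(π/L)² ≥ α − c, i.e. α ≤ ((π/L)² + c)/((π/L)² + 1) = (1 + c(L/π)²)/(1 + (L/π)²). With (π/L)² = π^2/4 and c = 3/5, the largest admissible constant is α = ((π/L)² + c)/((π/L)² + 1).
Simplifying, α = (12/5 + π^2)/(4 + π^2).


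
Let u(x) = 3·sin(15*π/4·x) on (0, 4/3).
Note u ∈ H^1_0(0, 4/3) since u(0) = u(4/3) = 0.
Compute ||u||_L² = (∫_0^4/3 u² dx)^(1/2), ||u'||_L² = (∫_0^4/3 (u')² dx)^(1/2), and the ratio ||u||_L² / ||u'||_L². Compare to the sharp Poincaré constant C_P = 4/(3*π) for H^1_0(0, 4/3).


||u||_L² / ||u'||_L² = 4/(15*π) < C_P = 4/(3*π).

u(x) = 3·sin(15*π/4·x), so u'(x) = 45*π*cos(15*π*x/4)/4.
Writing u(x) = A·sin(kπx/L) with A = 3 and k = 5, use ∫_0^L sin²(kπx/L) dx = L/2 and ∫_0^L cos²(kπx/L) dx = L/2.
u² = 9·sin²(15*π/4·x) and (u')² = 2025*π^2/16·cos²(15*π/4·x), and each of sin², cos² integrates to L/2 = 2/3 over (0, 4/3).
∫_0^4/3 u² dx = 6, so ||u||_L² = sqrt(6).
∫_0^4/3 (u')² dx = 675*π^2/8, so ||u'||_L² = 15*sqrt(6)*π/4.
Ratio ||u||_L² / ||u'||_L² = 4/(15*π).
Sharp Poincaré constant on H^1_0(0, 4/3) is C_P = L/π = 4/(3*π), achieved by sin(3*π/4·x).
This is the k = 5 harmonic; the ratio L/(kπ) is strictly less than C_P = L/π, consistent with the sharp inequality ||u||_L² ≤ C_P ||u'||_L².


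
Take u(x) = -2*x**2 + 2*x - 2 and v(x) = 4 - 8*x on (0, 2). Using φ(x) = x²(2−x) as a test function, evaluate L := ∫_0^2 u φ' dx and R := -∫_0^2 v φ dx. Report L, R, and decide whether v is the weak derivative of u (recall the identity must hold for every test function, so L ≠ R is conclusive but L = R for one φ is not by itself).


LHS = 56/15, RHS = 112/15. No, v is not the weak derivative of u.

u(x) = -2*x**2 + 2*x - 2, classical derivative u'(x) = 2 - 4*x.
φ(x) = x²(2−x), so φ'(x) = x*(4 - 3*x).
Note φ(0) = φ(2) = 0, so the boundary term u·φ vanishes.
LHS = ∫_0^2 u(x) φ'(x) dx = ∫_0^2 (6*x^4 - 14*x^3 + 14*x^2 - 8*x) dx. Term by term:
  ∫_0^2 6*x^4 dx = 192/5;  ∫_0^2 -14*x^3 dx = -56;  ∫_0^2 14*x^2 dx = 112/3;
  ∫_0^2 -8*x dx = -16.
Sum: 192/5 − 56 + 112/3 − 16 = 56/15.
So LHS = 56/15.
∫_0^2 v(x) φ(x) dx = ∫_0^2 (8*x^4 - 20*x^3 + 8*x^2) dx. Term by term:
  ∫_0^2 8*x^4 dx = 256/5;  ∫_0^2 -20*x^3 dx = -80;  ∫_0^2 8*x^2 dx = 64/3.
Sum: 256/5 − 80 + 64/3 = -112/15.
So RHS = -∫_0^2 v(x) φ(x) dx = 112/15.
LHS − RHS = -56/15 ≠ 0, so the identity fails.
(For a valid weak derivative the identity must hold for EVERY test function, in particular this one. The failure shows v is NOT the weak derivative of u.)
Correct weak derivative would be u'(x) = 2 - 4*x.


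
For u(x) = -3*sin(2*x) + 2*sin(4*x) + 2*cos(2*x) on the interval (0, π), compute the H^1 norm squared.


||u||_{H^1(0,π)}^2 = 133*π/2

u'(x) = -4*sin(2*x) - 6*cos(2*x) + 8*cos(4*x).
Expand u² and (u')² and integrate term by term on (0, π), using: for integers n ≥ 1, ∫_0^π sin²(nx) dx = ∫_0^π cos²(nx) dx = π/2; for n ≠ n', ∫_0^π sin(nx)sin(n'x) dx = ∫_0^π cos(nx)cos(n'x) dx = 0; and by product-to-sum, ∫_0^π sin(nx)cos(n'x) dx = ½∫_0^π [sin((n+n')x) + sin((n−n')x)] dx, which is 0 when n+n' is even and 2n/(n²−n'²) when n+n' is odd (it need not vanish on (0, π)).
  u² squared terms: (-3)²·∫sin(2x)² dx = 9·π/2 = 9*π/2;  (2)²·∫cos(2x)² dx = 4·π/2 = 2*π;  (2)²·∫sin(4x)² dx = 4·π/2 = 2*π.
  u² cross terms: 2·(-3)·(2)·∫sin(2x)·cos(2x) dx = -12·(0) = 0;  2·(-3)·(2)·∫sin(2x)·sin(4x) dx = -12·(0) = 0;  2·(2)·(2)·∫cos(2x)·sin(4x) dx = 8·(0) = 0.
  So ∫_0^π u² dx = 9*π/2 + 2*π + 2*π + 0 + 0 + 0 = 17*π/2.
  (u')² squared terms: (-6)²·∫cos(2x)² dx = 36·π/2 = 18*π;  (-4)²·∫sin(2x)² dx = 16·π/2 = 8*π;  (8)²·∫cos(4x)² dx = 64·π/2 = 32*π.
  (u')² cross terms: 2·(-6)·(-4)·∫cos(2x)·sin(2x) dx = 48·(0) = 0;  2·(-6)·(8)·∫cos(2x)·cos(4x) dx = -96·(0) = 0;  2·(-4)·(8)·∫sin(2x)·cos(4x) dx = -64·(0) = 0.
  So ∫_0^π (u')² dx = 18*π + 8*π + 32*π + 0 + 0 + 0 = 58*π.
||u||_{H^1}^2 = (17*π/2) + (58*π) = 133*π/2.


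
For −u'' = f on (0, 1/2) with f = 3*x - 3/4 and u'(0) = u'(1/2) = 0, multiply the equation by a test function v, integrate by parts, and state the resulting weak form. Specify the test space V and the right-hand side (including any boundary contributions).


V = H^1(0, 1/2) (no boundary constraint on v; u is determined up to an additive constant); weak form: ∫_0^1/2 u'v' dx = ∫_0^1/2 (3*x - 3/4) v dx for all v ∈ V.

Multiply both sides by a test function v and integrate from 0 to 1/2:
  ∫_0^1/2 −u''(x) v(x) dx = ∫_0^1/2 f(x) v(x) dx.
Integrate the LHS by parts once:
  ∫_0^1/2 −u'' v dx = −[u'(x) v(x)]_0^1/2 + ∫_0^1/2 u'(x) v'(x) dx.
Thus ∫_0^1/2 u'(x) v'(x) dx = ∫_0^1/2 f(x) v(x) dx + [u'(x) v(x)]_0^1/2.
Choose V so that boundary terms are either known or forced to vanish.
u has homogeneous Neumann: u'(0) = u'(1/2) = 0. So [u' v]_0^1/2 = 0·v(1/2) − 0·v(0) = 0 for any v; take V = H^1(0, 1/2).
Weak formulation: find u (satisfying any essential BC) such that ∫_0^1/2 u'(x) v'(x) dx = ∫_0^1/2 f v dx for all v ∈ V (homogeneous Neumann, so boundary terms vanish).
Substituting f(x) = 3*x - 3/4, the right-hand side is ∫_0^1/2 (3*x - 3/4) v dx.
Compatibility check (pure Neumann): taking v ≡ 1 ∈ V gives 0 = ∫_0^1/2 f dx + (0) − (0), i.e. ∫_0^1/2 f dx must equal u'(0) − u'(1/2) = 0. Indeed ∫_0^1/2 (3*x - 3/4) dx = 0, so the data are compatible. The solution is then unique only up to an additive constant (fix it e.g. by requiring ∫_0^1/2 u dx = 0).


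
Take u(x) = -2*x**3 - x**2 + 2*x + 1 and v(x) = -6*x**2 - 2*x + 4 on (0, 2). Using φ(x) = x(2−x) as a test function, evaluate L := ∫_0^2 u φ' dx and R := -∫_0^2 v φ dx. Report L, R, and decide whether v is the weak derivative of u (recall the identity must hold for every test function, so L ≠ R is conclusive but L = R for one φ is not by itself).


LHS = 48/5, RHS = 104/15. No, v is not the weak derivative of u.

u(x) = -2*x**3 - x**2 + 2*x + 1, classical derivative u'(x) = -6*x**2 - 2*x + 2.
φ(x) = x(2−x), so φ'(x) = 2 - 2*x.
Note φ(0) = φ(2) = 0, so the boundary term u·φ vanishes.
LHS = ∫_0^2 u(x) φ'(x) dx = ∫_0^2 (4*x^4 - 2*x^3 - 6*x^2 + 2*x + 2) dx. Term by term:
  ∫_0^2 4*x^4 dx = 128/5;  ∫_0^2 -2*x^3 dx = -8;  ∫_0^2 -6*x^2 dx = -16;
  ∫_0^2 2*x dx = 4;  ∫_0^2 2 dx = 4.
Sum: 128/5 − 8 − 16 + 4 + 4 = 48/5.
So LHS = 48/5.
∫_0^2 v(x) φ(x) dx = ∫_0^2 (6*x^4 - 10*x^3 - 8*x^2 + 8*x) dx. Term by term:
  ∫_0^2 6*x^4 dx = 192/5;  ∫_0^2 -10*x^3 dx = -40;  ∫_0^2 -8*x^2 dx = -64/3;
  ∫_0^2 8*x dx = 16.
Sum: 192/5 − 40 − 64/3 + 16 = -104/15.
So RHS = -∫_0^2 v(x) φ(x) dx = 104/15.
LHS − RHS = 8/3 ≠ 0, so the identity fails.
(For a valid weak derivative the identity must hold for EVERY test function, in particular this one. The failure shows v is NOT the weak derivative of u.)
Correct weak derivative would be u'(x) = -6*x**2 - 2*x + 2.


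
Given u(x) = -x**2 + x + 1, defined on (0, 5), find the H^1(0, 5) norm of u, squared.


||u||_{H^1}^2 = 845/2

The H^1 norm (squared) on an interval (0, L) is
  ||u||_{H^1}^2 = ∫_0^L u(x)^2 dx + ∫_0^L u'(x)^2 dx.
Compute u'(x) = 1 - 2*x.
Then u(x)^2 = x**4 - 2*x**3 - x**2 + 2*x + 1 and u'(x)^2 = 4*x**2 - 4*x + 1.
Integrate each monomial from 0 to 5 using ∫_0^5 c·x^n dx = c·5^(n+1)/(n+1):
  ∫_0^5 u(x)^2 dx = ∫_0^5 (x^4 - 2*x^3 - x^2 + 2*x + 1) dx. Term by term:
    ∫_0^5 x^4 dx = 625;  ∫_0^5 -2*x^3 dx = -625/2;  ∫_0^5 -x^2 dx = -125/3;
    ∫_0^5 2*x dx = 25;  ∫_0^5 1 dx = 5.
  Sum: 625 − 625/2 − 125/3 + 25 + 5 = 1805/6.
  ∫_0^5 u'(x)^2 dx = ∫_0^5 (4*x^2 - 4*x + 1) dx. Term by term:
    ∫_0^5 4*x^2 dx = 500/3;  ∫_0^5 -4*x dx = -50;  ∫_0^5 1 dx = 5.
  Sum: 500/3 − 50 + 5 = 365/3.
Adding: ||u||_{H^1}^2 = 1805/6 + 365/3 = 845/2.


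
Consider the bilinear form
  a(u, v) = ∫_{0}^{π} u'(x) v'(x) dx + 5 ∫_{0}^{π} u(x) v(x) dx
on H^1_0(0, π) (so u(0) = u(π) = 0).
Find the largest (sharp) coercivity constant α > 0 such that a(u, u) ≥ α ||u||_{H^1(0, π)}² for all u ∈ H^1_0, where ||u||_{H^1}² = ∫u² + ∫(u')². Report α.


α = 1

Coercivity of a(·,·) on H^1_0(0, π) means a(u, u) ≥ α ||u||_{H^1}² for every u ∈ H^1_0.
The interval has length L = π, and Poincaré/coercivity depend only on L. Here a(u, u) = ∫(u')² + (5)·∫u².
Here c = 5 ≥ 1, so a(u,u) = ∫(u')² + c∫u² ≥ ∫(u')² + ∫u² = ||u||_{H^1}², i.e. α = 1 works. No larger α is possible: a(u,u) ≥ α||u||_{H^1}² means (1−α)∫(u')² ≥ (α−c)∫u², and for the modes u_n = sin(nπ(x−x₀)/L) (x₀ the left endpoint) one has ∫u_n²/∫(u_n')² = (L/(nπ))² → 0, so a(u_n,u_n)/||u_n||_{H^1}² → 1. Hence the optimal constant is α = 1.
Therefore α = 1.


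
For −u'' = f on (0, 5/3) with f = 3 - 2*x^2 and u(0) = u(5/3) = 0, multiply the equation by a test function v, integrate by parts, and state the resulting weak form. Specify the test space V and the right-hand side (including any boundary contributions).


V = H^1_0(0, 5/3) (so v(0) = v(5/3) = 0); weak form: ∫_0^5/3 u'v' dx = ∫_0^5/3 (3 - 2*x^2) v dx for all v ∈ V.

Multiply both sides by a test function v and integrate from 0 to 5/3:
  ∫_0^5/3 −u''(x) v(x) dx = ∫_0^5/3 f(x) v(x) dx.
Integrate the LHS by parts once:
  ∫_0^5/3 −u'' v dx = −[u'(x) v(x)]_0^5/3 + ∫_0^5/3 u'(x) v'(x) dx.
Thus ∫_0^5/3 u'(x) v'(x) dx = ∫_0^5/3 f(x) v(x) dx + [u'(x) v(x)]_0^5/3.
Choose V so that boundary terms are either known or forced to vanish.
u is Dirichlet: u(0) = u(5/3) = 0. Let V = H^1_0(0, 5/3); then v(0) = v(5/3) = 0, and [u' v]_0^5/3 = 0.
Weak formulation: find u (satisfying any essential BC) such that ∫_0^5/3 u'(x) v'(x) dx = ∫_0^5/3 f v dx for all v ∈ V.
Substituting f(x) = 3 - 2*x^2, the right-hand side is ∫_0^5/3 (3 - 2*x^2) v dx.


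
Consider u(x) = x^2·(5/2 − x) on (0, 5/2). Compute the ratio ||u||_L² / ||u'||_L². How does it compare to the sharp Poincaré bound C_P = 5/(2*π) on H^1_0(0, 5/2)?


||u||_L² / ||u'||_L² = 5*sqrt(14)/28 < C_P = 5/(2*π).

u(x) = x^2·(5/2 − x), so u'(x) = x*(5 - 3*x).
u(x) = x^2·(5/2 − x) vanishes at x = 0 and x = 5/2, so u ∈ H^1_0(0, 5/2). Differentiate via the product rule and integrate the resulting polynomials term by term.
  ∫_0^5/2 u² dx = ∫_0^5/2 (x^6 - 5*x^5 + 25*x^4/4) dx. Term by term:
    ∫_0^5/2 x^6 dx = 78125/896;  ∫_0^5/2 -5*x^5 dx = -78125/384;  ∫_0^5/2 25*x^4/4 dx = 15625/128.
  Sum: 78125/896 − 78125/384 + 15625/128 = 15625/2688.
  ∫_0^5/2 (u')² dx = ∫_0^5/2 (9*x^4 - 30*x^3 + 25*x^2) dx. Term by term:
    ∫_0^5/2 9*x^4 dx = 5625/32;  ∫_0^5/2 -30*x^3 dx = -9375/32;  ∫_0^5/2 25*x^2 dx = 3125/24.
  Sum: 5625/32 − 9375/32 + 3125/24 = 625/48.
∫_0^5/2 u² dx = 15625/2688, so ||u||_L² = 125*sqrt(42)/336.
∫_0^5/2 (u')² dx = 625/48, so ||u'||_L² = 25*sqrt(3)/12.
Ratio ||u||_L² / ||u'||_L² = 5*sqrt(14)/28.
Sharp Poincaré constant on H^1_0(0, 5/2) is C_P = L/π = 5/(2*π), achieved by sin(2*π/5·x).
A polynomial bump cannot attain the sharp Poincaré constant (only the first sine eigenfunction does), so the ratio is strictly less than C_P, consistent with ||u||_L² ≤ C_P ||u'||_L².


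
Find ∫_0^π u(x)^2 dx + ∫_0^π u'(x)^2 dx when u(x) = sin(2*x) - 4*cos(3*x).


||u||_{H^1(0,π)}^2 = 64 + 165*π/2

u'(x) = 12*sin(3*x) + 2*cos(2*x).
Expand u² and (u')² and integrate term by term on (0, π), using: for integers n ≥ 1, ∫_0^π sin²(nx) dx = ∫_0^π cos²(nx) dx = π/2; for n ≠ n', ∫_0^π sin(nx)sin(n'x) dx = ∫_0^π cos(nx)cos(n'x) dx = 0; and by product-to-sum, ∫_0^π sin(nx)cos(n'x) dx = ½∫_0^π [sin((n+n')x) + sin((n−n')x)] dx, which is 0 when n+n' is even and 2n/(n²−n'²) when n+n' is odd (it need not vanish on (0, π)).
  u² squared terms: (-4)²·∫cos(3x)² dx = 16·π/2 = 8*π;  (1)²·∫sin(2x)² dx = 1·π/2 = π/2.
  u² cross terms: 2·(-4)·(1)·∫cos(3x)·sin(2x) dx = -8·(-4/5) = 32/5.
  So ∫_0^π u² dx = 8*π + π/2 + 32/5 = 32/5 + 17*π/2.
  (u')² squared terms: (2)²·∫cos(2x)² dx = 4·π/2 = 2*π;  (12)²·∫sin(3x)² dx = 144·π/2 = 72*π.
  (u')² cross terms: 2·(2)·(12)·∫cos(2x)·sin(3x) dx = 48·(6/5) = 288/5.
  So ∫_0^π (u')² dx = 2*π + 72*π + 288/5 = 288/5 + 74*π.
||u||_{H^1}^2 = (32/5 + 17*π/2) + (288/5 + 74*π) = 64 + 165*π/2.


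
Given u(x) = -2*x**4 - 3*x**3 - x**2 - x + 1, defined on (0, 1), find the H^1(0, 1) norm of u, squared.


||u||_{H^1}^2 = 7543/90

The H^1 norm (squared) on an interval (0, L) is
  ||u||_{H^1}^2 = ∫_0^L u(x)^2 dx + ∫_0^L u'(x)^2 dx.
Compute u'(x) = -8*x**3 - 9*x**2 - 2*x - 1.
Then u(x)^2 = 4*x**8 + 12*x**7 + 13*x**6 + 10*x**5 + 3*x**4 - 4*x**3 - x**2 - 2*x + 1 and u'(x)^2 = 64*x**6 + 144*x**5 + 113*x**4 + 52*x**3 + 22*x**2 + 4*x + 1.
Integrate each monomial from 0 to 1 using ∫_0^1 c·x^n dx = c·1^(n+1)/(n+1):
  ∫_0^1 u(x)^2 dx = ∫_0^1 (4*x^8 + 12*x^7 + 13*x^6 + 10*x^5 + 3*x^4 - 4*x^3 - x^2 - 2*x + 1) dx. Term by term:
    ∫_0^1 4*x^8 dx = 4/9;  ∫_0^1 12*x^7 dx = 3/2;  ∫_0^1 13*x^6 dx = 13/7;
    ∫_0^1 10*x^5 dx = 5/3;  ∫_0^1 3*x^4 dx = 3/5;  ∫_0^1 -4*x^3 dx = -1;
    ∫_0^1 -x^2 dx = -1/3;  ∫_0^1 -2*x dx = -1;  ∫_0^1 1 dx = 1.
  Sum: 4/9 + 3/2 + 13/7 + 5/3 + 3/5 − 1 − 1/3 − 1 + 1 = 2983/630.
  ∫_0^1 u'(x)^2 dx = ∫_0^1 (64*x^6 + 144*x^5 + 113*x^4 + 52*x^3 + 22*x^2 + 4*x + 1) dx. Term by term:
    ∫_0^1 64*x^6 dx = 64/7;  ∫_0^1 144*x^5 dx = 24;  ∫_0^1 113*x^4 dx = 113/5;
    ∫_0^1 52*x^3 dx = 13;  ∫_0^1 22*x^2 dx = 22/3;  ∫_0^1 4*x dx = 2;
    ∫_0^1 1 dx = 1.
  Sum: 64/7 + 24 + 113/5 + 13 + 22/3 + 2 + 1 = 8303/105.
Adding: ||u||_{H^1}^2 = 2983/630 + 8303/105 = 7543/90.


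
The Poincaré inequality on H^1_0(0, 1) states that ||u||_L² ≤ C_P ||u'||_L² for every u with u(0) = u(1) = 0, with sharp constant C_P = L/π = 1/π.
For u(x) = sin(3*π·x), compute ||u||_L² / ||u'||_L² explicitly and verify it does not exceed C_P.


||u||_L² / ||u'||_L² = 1/(3*π) < C_P = 1/π.

u(x) = sin(3*π·x), so u'(x) = 3*π*cos(3*π*x).
Writing u(x) = A·sin(kπx/L) with A = 1 and k = 3, use ∫_0^L sin²(kπx/L) dx = L/2 and ∫_0^L cos²(kπx/L) dx = L/2.
u² = 1·sin²(3*π·x) and (u')² = 9*π^2·cos²(3*π·x), and each of sin², cos² integrates to L/2 = 1/2 over (0, 1).
∫_0^1 u² dx = 1/2, so ||u||_L² = sqrt(2)/2.
∫_0^1 (u')² dx = 9*π^2/2, so ||u'||_L² = 3*sqrt(2)*π/2.
Ratio ||u||_L² / ||u'||_L² = 1/(3*π).
Sharp Poincaré constant on H^1_0(0, 1) is C_P = L/π = 1/π, achieved by sin(π·x).
This is the k = 3 harmonic; the ratio L/(kπ) is strictly less than C_P = L/π, consistent with the sharp inequality ||u||_L² ≤ C_P ||u'||_L².


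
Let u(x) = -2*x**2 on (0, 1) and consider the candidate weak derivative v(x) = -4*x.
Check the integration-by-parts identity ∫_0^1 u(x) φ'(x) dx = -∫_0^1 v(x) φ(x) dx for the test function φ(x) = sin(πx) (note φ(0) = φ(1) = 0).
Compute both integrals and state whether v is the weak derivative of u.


LHS = 4/π, RHS = 4/π. Yes, v = u' weakly.

u(x) = -2*x**2, classical derivative u'(x) = -4*x.
φ(x) = sin(πx), so φ'(x) = π*cos(π*x).
Note φ(0) = φ(1) = 0, so the boundary term u·φ vanishes.
LHS = ∫_0^1 u(x) φ'(x) dx = ∫_0^1 (-2*π*x^2*cos(π*x)) dx. Term by term:
  ∫_0^1 -2*π*x^2*cos(π*x) dx = 4/π.
So LHS = 4/π.
∫_0^1 v(x) φ(x) dx = ∫_0^1 (-4*x*sin(π*x)) dx. Term by term:
  ∫_0^1 -4*x*sin(π*x) dx = -4/π.
So RHS = -∫_0^1 v(x) φ(x) dx = 4/π.
LHS = RHS, so the identity holds for this test φ.
Moreover u is smooth here and v(x) = u'(x) = -4*x pointwise, so the identity holds for every test function. Hence v is the weak derivative of u.


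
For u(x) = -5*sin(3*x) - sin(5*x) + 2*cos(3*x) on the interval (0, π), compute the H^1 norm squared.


||u||_{H^1(0,π)}^2 = 158*π

u'(x) = -6*sin(3*x) - 15*cos(3*x) - 5*cos(5*x).
Expand u² and (u')² and integrate term by term on (0, π), using: for integers n ≥ 1, ∫_0^π sin²(nx) dx = ∫_0^π cos²(nx) dx = π/2; for n ≠ n', ∫_0^π sin(nx)sin(n'x) dx = ∫_0^π cos(nx)cos(n'x) dx = 0; and by product-to-sum, ∫_0^π sin(nx)cos(n'x) dx = ½∫_0^π [sin((n+n')x) + sin((n−n')x)] dx, which is 0 when n+n' is even and 2n/(n²−n'²) when n+n' is odd (it need not vanish on (0, π)).
  u² squared terms: (-1)²·∫sin(5x)² dx = 1·π/2 = π/2;  (-5)²·∫sin(3x)² dx = 25·π/2 = 25*π/2;  (2)²·∫cos(3x)² dx = 4·π/2 = 2*π.
  u² cross terms: 2·(-1)·(-5)·∫sin(5x)·sin(3x) dx = 10·(0) = 0;  2·(-1)·(2)·∫sin(5x)·cos(3x) dx = -4·(0) = 0;  2·(-5)·(2)·∫sin(3x)·cos(3x) dx = -20·(0) = 0.
  So ∫_0^π u² dx = π/2 + 25*π/2 + 2*π + 0 + 0 + 0 = 15*π.
  (u')² squared terms: (-15)²·∫cos(3x)² dx = 225·π/2 = 225*π/2;  (-6)²·∫sin(3x)² dx = 36·π/2 = 18*π;  (-5)²·∫cos(5x)² dx = 25·π/2 = 25*π/2.
  (u')² cross terms: 2·(-15)·(-6)·∫cos(3x)·sin(3x) dx = 180·(0) = 0;  2·(-15)·(-5)·∫cos(3x)·cos(5x) dx = 150·(0) = 0;  2·(-6)·(-5)·∫sin(3x)·cos(5x) dx = 60·(0) = 0.
  So ∫_0^π (u')² dx = 225*π/2 + 18*π + 25*π/2 + 0 + 0 + 0 = 143*π.
||u||_{H^1}^2 = (15*π) + (143*π) = 158*π.


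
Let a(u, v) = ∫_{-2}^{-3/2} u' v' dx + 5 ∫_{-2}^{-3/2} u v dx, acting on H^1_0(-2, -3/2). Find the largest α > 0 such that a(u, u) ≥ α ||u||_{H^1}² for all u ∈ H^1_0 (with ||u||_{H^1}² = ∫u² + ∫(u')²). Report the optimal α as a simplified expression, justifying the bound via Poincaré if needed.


α = 1

Coercivity of a(·,·) on H^1_0(-2, -3/2) means a(u, u) ≥ α ||u||_{H^1}² for every u ∈ H^1_0.
The interval has length L = 1/2, and Poincaré/coercivity depend only on L. Here a(u, u) = ∫(u')² + (5)·∫u².
Here c = 5 ≥ 1, so a(u,u) = ∫(u')² + c∫u² ≥ ∫(u')² + ∫u² = ||u||_{H^1}², i.e. α = 1 works. No larger α is possible: a(u,u) ≥ α||u||_{H^1}² means (1−α)∫(u')² ≥ (α−c)∫u², and for the modes u_n = sin(nπ(x−x₀)/L) (x₀ the left endpoint) one has ∫u_n²/∫(u_n')² = (L/(nπ))² → 0, so a(u_n,u_n)/||u_n||_{H^1}² → 1. Hence the optimal constant is α = 1.
Therefore α = 1.


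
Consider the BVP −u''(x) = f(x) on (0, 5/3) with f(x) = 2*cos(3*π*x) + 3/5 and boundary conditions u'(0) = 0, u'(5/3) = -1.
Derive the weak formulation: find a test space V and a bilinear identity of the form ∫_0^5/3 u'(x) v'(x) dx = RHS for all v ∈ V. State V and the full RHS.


V = H^1(0, 5/3) (v unrestricted at boundary; u is determined up to an additive constant); weak form: ∫_0^5/3 u'v' dx = ∫_0^5/3 (2*cos(3*π*x) + 3/5) v dx − v(5/3) for all v ∈ V.

Multiply both sides by a test function v and integrate from 0 to 5/3:
  ∫_0^5/3 −u''(x) v(x) dx = ∫_0^5/3 f(x) v(x) dx.
Integrate the LHS by parts once:
  ∫_0^5/3 −u'' v dx = −[u'(x) v(x)]_0^5/3 + ∫_0^5/3 u'(x) v'(x) dx.
Thus ∫_0^5/3 u'(x) v'(x) dx = ∫_0^5/3 f(x) v(x) dx + [u'(x) v(x)]_0^5/3.
Choose V so that boundary terms are either known or forced to vanish.
u has inhomogeneous Neumann u'(0) = 0, u'(5/3) = -1. [u' v]_0^5/3 = (-1)·v(5/3) − (0)·v(0) = − v(5/3). Take V = H^1(0, 5/3); boundary term becomes part of RHS.
Weak formulation: find u (satisfying any essential BC) such that ∫_0^5/3 u'(x) v'(x) dx = ∫_0^5/3 f v dx − v(5/3) for all v ∈ V (Neumann data are natural BCs: they enter the RHS as boundary terms).
Substituting f(x) = 2*cos(3*π*x) + 3/5, the right-hand side is ∫_0^5/3 (2*cos(3*π*x) + 3/5) v dx − v(5/3).
Compatibility check (pure Neumann): taking v ≡ 1 ∈ V gives 0 = ∫_0^5/3 f dx + (-1) − (0), i.e. ∫_0^5/3 f dx must equal u'(0) − u'(5/3) = 1. Indeed ∫_0^5/3 (2*cos(3*π*x) + 3/5) dx = 1, so the data are compatible. The solution is then unique only up to an additive constant (fix it e.g. by requiring ∫_0^5/3 u dx = 0).


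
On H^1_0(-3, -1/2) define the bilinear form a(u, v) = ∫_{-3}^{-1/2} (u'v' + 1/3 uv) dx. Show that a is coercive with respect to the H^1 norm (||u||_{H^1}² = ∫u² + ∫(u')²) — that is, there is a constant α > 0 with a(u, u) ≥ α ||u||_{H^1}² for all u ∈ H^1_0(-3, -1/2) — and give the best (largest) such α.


α = (25 + 12*π^2)/(3*(25 + 4*π^2))

Coercivity of a(·,·) on H^1_0(-3, -1/2) means a(u, u) ≥ α ||u||_{H^1}² for every u ∈ H^1_0.
The interval has length L = 5/2, and Poincaré/coercivity depend only on L. Here a(u, u) = ∫(u')² + (1/3)·∫u².
Here 0 < c = 1/3 < 1. The condition a(u,u) ≥ α||u||_{H^1}² reads (1−α)∫(u')² ≥ (α−c)∫u². Any admissible α is ≤ 1 (rapidly oscillating u have ∫u²/∫(u')² → 0), and α = 1 would force 0 ≥ (1−c)∫u², impossible since c < 1; so 1−α > 0. By the sharp Poincaré inequality on H^1_0 of an interval of length L, ∫(u')² ≥ (π/L)²∫u² with equality for the first sine mode sin(π(x−x₀)/L) (x₀ the left endpoint), so the inequality holds for all u iff (1−α)(π/L)² ≥ α − c, i.e. α ≤ ((π/L)² + c)/((π/L)² + 1) = (1 + c(L/π)²)/(1 + (L/π)²). With (π/L)² = 4*π^2/25 and c = 1/3, the largest admissible constant is α = ((π/L)² + c)/((π/L)² + 1).
Simplifying, α = (25 + 12*π^2)/(3*(25 + 4*π^2)).


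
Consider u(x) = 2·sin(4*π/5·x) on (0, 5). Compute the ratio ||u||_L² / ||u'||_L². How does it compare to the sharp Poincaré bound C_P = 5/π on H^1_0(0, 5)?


||u||_L² / ||u'||_L² = 5/(4*π) < C_P = 5/π.

u(x) = 2·sin(4*π/5·x), so u'(x) = 8*π*cos(4*π*x/5)/5.
Writing u(x) = A·sin(kπx/L) with A = 2 and k = 4, use ∫_0^L sin²(kπx/L) dx = L/2 and ∫_0^L cos²(kπx/L) dx = L/2.
u² = 4·sin²(4*π/5·x) and (u')² = 64*π^2/25·cos²(4*π/5·x), and each of sin², cos² integrates to L/2 = 5/2 over (0, 5).
∫_0^5 u² dx = 10, so ||u||_L² = sqrt(10).
∫_0^5 (u')² dx = 32*π^2/5, so ||u'||_L² = 4*sqrt(10)*π/5.
Ratio ||u||_L² / ||u'||_L² = 5/(4*π).
Sharp Poincaré constant on H^1_0(0, 5) is C_P = L/π = 5/π, achieved by sin(π/5·x).
This is the k = 4 harmonic; the ratio L/(kπ) is strictly less than C_P = L/π, consistent with the sharp inequality ||u||_L² ≤ C_P ||u'||_L².


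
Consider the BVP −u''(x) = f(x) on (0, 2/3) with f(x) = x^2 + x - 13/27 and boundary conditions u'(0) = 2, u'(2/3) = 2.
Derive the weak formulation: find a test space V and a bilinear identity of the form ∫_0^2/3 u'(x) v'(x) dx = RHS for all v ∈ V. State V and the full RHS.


V = H^1(0, 2/3) (v unrestricted at boundary; u is determined up to an additive constant); weak form: ∫_0^2/3 u'v' dx = ∫_0^2/3 (x^2 + x - 13/27) v dx + 2·v(2/3) − 2·v(0) for all v ∈ V.

Multiply both sides by a test function v and integrate from 0 to 2/3:
  ∫_0^2/3 −u''(x) v(x) dx = ∫_0^2/3 f(x) v(x) dx.
Integrate the LHS by parts once:
  ∫_0^2/3 −u'' v dx = −[u'(x) v(x)]_0^2/3 + ∫_0^2/3 u'(x) v'(x) dx.
Thus ∫_0^2/3 u'(x) v'(x) dx = ∫_0^2/3 f(x) v(x) dx + [u'(x) v(x)]_0^2/3.
Choose V so that boundary terms are either known or forced to vanish.
u has inhomogeneous Neumann u'(0) = 2, u'(2/3) = 2. [u' v]_0^2/3 = (2)·v(2/3) − (2)·v(0) = 2·v(2/3) − 2·v(0). Take V = H^1(0, 2/3); boundary term becomes part of RHS.
Weak formulation: find u (satisfying any essential BC) such that ∫_0^2/3 u'(x) v'(x) dx = ∫_0^2/3 f v dx + 2·v(2/3) − 2·v(0) for all v ∈ V (Neumann data are natural BCs: they enter the RHS as boundary terms).
Substituting f(x) = x^2 + x - 13/27, the right-hand side is ∫_0^2/3 (x^2 + x - 13/27) v dx + 2·v(2/3) − 2·v(0).
Compatibility check (pure Neumann): taking v ≡ 1 ∈ V gives 0 = ∫_0^2/3 f dx + (2) − (2), i.e. ∫_0^2/3 f dx must equal u'(0) − u'(2/3) = 0. Indeed ∫_0^2/3 (x^2 + x - 13/27) dx = 0, so the data are compatible. The solution is then unique only up to an additive constant (fix it e.g. by requiring ∫_0^2/3 u dx = 0).


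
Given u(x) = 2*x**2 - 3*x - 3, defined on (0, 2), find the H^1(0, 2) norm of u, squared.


||u||_{H^1}^2 = 544/15

The H^1 norm (squared) on an interval (0, L) is
  ||u||_{H^1}^2 = ∫_0^L u(x)^2 dx + ∫_0^L u'(x)^2 dx.
Compute u'(x) = 4*x - 3.
Then u(x)^2 = 4*x**4 - 12*x**3 - 3*x**2 + 18*x + 9 and u'(x)^2 = 16*x**2 - 24*x + 9.
Integrate each monomial from 0 to 2 using ∫_0^2 c·x^n dx = c·2^(n+1)/(n+1):
  ∫_0^2 u(x)^2 dx = ∫_0^2 (4*x^4 - 12*x^3 - 3*x^2 + 18*x + 9) dx. Term by term:
    ∫_0^2 4*x^4 dx = 128/5;  ∫_0^2 -12*x^3 dx = -48;  ∫_0^2 -3*x^2 dx = -8;
    ∫_0^2 18*x dx = 36;  ∫_0^2 9 dx = 18.
  Sum: 128/5 − 48 − 8 + 36 + 18 = 118/5.
  ∫_0^2 u'(x)^2 dx = ∫_0^2 (16*x^2 - 24*x + 9) dx. Term by term:
    ∫_0^2 16*x^2 dx = 128/3;  ∫_0^2 -24*x dx = -48;  ∫_0^2 9 dx = 18.
  Sum: 128/3 − 48 + 18 = 38/3.
Adding: ||u||_{H^1}^2 = 118/5 + 38/3 = 544/15.


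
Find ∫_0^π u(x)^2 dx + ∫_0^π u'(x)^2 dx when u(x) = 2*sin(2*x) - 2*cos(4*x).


||u||_{H^1(0,π)}^2 = 44*π

u'(x) = 8*sin(4*x) + 4*cos(2*x).
Expand u² and (u')² and integrate term by term on (0, π), using: for integers n ≥ 1, ∫_0^π sin²(nx) dx = ∫_0^π cos²(nx) dx = π/2; for n ≠ n', ∫_0^π sin(nx)sin(n'x) dx = ∫_0^π cos(nx)cos(n'x) dx = 0; and by product-to-sum, ∫_0^π sin(nx)cos(n'x) dx = ½∫_0^π [sin((n+n')x) + sin((n−n')x)] dx, which is 0 when n+n' is even and 2n/(n²−n'²) when n+n' is odd (it need not vanish on (0, π)).
  u² squared terms: (-2)²·∫cos(4x)² dx = 4·π/2 = 2*π;  (2)²·∫sin(2x)² dx = 4·π/2 = 2*π.
  u² cross terms: 2·(-2)·(2)·∫cos(4x)·sin(2x) dx = -8·(0) = 0.
  So ∫_0^π u² dx = 2*π + 2*π + 0 = 4*π.
  (u')² squared terms: (4)²·∫cos(2x)² dx = 16·π/2 = 8*π;  (8)²·∫sin(4x)² dx = 64·π/2 = 32*π.
  (u')² cross terms: 2·(4)·(8)·∫cos(2x)·sin(4x) dx = 64·(0) = 0.
  So ∫_0^π (u')² dx = 8*π + 32*π + 0 = 40*π.
||u||_{H^1}^2 = (4*π) + (40*π) = 44*π.


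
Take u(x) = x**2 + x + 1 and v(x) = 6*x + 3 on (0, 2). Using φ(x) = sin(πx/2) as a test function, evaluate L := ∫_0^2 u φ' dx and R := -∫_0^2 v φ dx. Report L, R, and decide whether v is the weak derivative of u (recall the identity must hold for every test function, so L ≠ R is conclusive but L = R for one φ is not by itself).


LHS = -12/π, RHS = -36/π. No, v is not the weak derivative of u.

u(x) = x**2 + x + 1, classical derivative u'(x) = 2*x + 1.
φ(x) = sin(πx/2), so φ'(x) = π*cos(π*x/2)/2.
Note φ(0) = φ(2) = 0, so the boundary term u·φ vanishes.
LHS = ∫_0^2 u(x) φ'(x) dx = ∫_0^2 (π*x^2*cos(π*x/2)/2 + π*x*cos(π*x/2)/2 + π*cos(π*x/2)/2) dx. Term by term:
  ∫_0^2 π*cos(π*x/2)/2 dx = 0;  ∫_0^2 π*x*cos(π*x/2)/2 dx = -4/π;  ∫_0^2 π*x^2*cos(π*x/2)/2 dx = -8/π.
Sum: 0 − 4/π − 8/π = -12/π.
So LHS = -12/π.
∫_0^2 v(x) φ(x) dx = ∫_0^2 (6*x*sin(π*x/2) + 3*sin(π*x/2)) dx. Term by term:
  ∫_0^2 3*sin(π*x/2) dx = 12/π;  ∫_0^2 6*x*sin(π*x/2) dx = 24/π.
Sum: 12/π + 24/π = 36/π.
So RHS = -∫_0^2 v(x) φ(x) dx = -36/π.
LHS − RHS = 24/π ≠ 0, so the identity fails.
(For a valid weak derivative the identity must hold for EVERY test function, in particular this one. The failure shows v is NOT the weak derivative of u.)
Correct weak derivative would be u'(x) = 2*x + 1.
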